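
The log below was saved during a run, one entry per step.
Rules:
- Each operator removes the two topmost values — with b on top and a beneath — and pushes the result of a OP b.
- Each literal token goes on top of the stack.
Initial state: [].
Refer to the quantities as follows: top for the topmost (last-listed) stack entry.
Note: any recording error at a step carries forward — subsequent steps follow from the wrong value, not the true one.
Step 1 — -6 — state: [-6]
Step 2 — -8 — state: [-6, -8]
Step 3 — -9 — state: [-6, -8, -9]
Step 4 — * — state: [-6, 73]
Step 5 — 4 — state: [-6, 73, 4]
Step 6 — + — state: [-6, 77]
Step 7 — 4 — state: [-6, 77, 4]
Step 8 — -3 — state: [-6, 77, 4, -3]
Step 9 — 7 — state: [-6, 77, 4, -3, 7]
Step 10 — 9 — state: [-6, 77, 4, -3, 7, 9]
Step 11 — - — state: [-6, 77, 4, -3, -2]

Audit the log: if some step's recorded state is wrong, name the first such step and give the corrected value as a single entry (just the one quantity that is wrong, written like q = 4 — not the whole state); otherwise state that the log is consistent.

step 1: push -6: top = -6 -> agrees with the log
step 2: push -8: top = -8 -> no discrepancy
step 3: push -9: top = -9 -> agrees with the log
step 4: -8 * -9 = 72 -> the log has a different value
So the first discrepancy is step 4, where the right value is top = 72.

step 4, top = 72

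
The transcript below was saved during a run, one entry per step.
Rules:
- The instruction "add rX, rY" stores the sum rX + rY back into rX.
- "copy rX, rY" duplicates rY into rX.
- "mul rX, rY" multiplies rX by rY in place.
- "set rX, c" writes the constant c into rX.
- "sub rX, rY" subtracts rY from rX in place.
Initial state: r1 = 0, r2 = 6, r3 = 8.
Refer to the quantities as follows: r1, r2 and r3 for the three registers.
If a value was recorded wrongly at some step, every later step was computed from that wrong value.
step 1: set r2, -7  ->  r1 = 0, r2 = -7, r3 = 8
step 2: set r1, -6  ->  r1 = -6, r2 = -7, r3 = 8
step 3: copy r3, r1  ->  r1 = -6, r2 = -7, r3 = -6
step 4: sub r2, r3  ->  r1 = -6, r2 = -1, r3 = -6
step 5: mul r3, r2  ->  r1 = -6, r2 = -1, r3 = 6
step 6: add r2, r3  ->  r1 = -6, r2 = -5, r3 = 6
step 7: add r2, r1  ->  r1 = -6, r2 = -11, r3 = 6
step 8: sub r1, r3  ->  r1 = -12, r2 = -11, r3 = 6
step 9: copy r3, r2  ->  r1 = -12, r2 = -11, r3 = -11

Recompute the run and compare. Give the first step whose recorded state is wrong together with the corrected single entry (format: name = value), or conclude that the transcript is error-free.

step 6, r2 = 5

Recomputing the run from the initial state:
step 1: r1 = 0, r2 = -7, r3 = 8
step 2: r1 = -6, r2 = -7, r3 = 8
step 3: r1 = -6, r2 = -7, r3 = -6
step 4: r1 = -6, r2 = -1, r3 = -6
step 5: r1 = -6, r2 = -1, r3 = 6
step 6: r1 = -6, r2 = 5, r3 = 6
step 7: r1 = -6, r2 = -1, r3 = 6
step 8: r1 = -12, r2 = -1, r3 = 6
step 9: r1 = -12, r2 = -1, r3 = -1
The first disagreement with the transcript is at step 6, where the value should be r2 = 5.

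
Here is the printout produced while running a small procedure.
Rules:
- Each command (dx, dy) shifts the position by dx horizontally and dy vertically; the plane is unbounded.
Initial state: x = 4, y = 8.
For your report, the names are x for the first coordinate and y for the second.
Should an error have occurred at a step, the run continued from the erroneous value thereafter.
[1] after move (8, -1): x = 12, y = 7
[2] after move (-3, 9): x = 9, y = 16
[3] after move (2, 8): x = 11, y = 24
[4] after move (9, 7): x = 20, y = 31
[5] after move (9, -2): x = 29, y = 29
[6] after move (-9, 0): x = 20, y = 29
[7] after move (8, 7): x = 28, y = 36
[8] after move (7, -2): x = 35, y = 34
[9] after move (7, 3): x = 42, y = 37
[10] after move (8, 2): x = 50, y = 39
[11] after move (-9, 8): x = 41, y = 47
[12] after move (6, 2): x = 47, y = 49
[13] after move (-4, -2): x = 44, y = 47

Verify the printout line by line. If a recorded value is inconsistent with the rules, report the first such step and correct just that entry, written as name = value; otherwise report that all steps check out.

step 13, x = 43

Recomputing the run from the initial state:
step 1: x = 12, y = 7
step 2: x = 9, y = 16
step 3: x = 11, y = 24
step 4: x = 20, y = 31
step 5: x = 29, y = 29
step 6: x = 20, y = 29
step 7: x = 28, y = 36
step 8: x = 35, y = 34
step 9: x = 42, y = 37
step 10: x = 50, y = 39
step 11: x = 41, y = 47
step 12: x = 47, y = 49
step 13: x = 43, y = 47
The first disagreement with the printout is at step 13, where the value should be x = 43.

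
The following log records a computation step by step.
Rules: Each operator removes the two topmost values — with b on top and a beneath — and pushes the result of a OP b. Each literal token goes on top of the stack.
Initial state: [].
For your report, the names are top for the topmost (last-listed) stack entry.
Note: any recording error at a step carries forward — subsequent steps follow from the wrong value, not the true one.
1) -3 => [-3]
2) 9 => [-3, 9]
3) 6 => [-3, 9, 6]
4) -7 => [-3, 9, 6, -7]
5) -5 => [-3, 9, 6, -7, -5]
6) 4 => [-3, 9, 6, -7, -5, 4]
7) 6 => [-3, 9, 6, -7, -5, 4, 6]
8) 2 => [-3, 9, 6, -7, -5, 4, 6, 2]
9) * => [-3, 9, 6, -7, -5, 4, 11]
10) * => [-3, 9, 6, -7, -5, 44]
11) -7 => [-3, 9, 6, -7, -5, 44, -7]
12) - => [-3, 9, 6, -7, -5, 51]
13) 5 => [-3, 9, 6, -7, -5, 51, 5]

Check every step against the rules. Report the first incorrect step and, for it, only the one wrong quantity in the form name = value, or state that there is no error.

step 9, top = 12

Step 1: push -3: top = -3 — in agreement.
Step 2: push 9: top = 9 — matches.
Step 3: push 6: top = 6 — confirmed correct.
Step 4: push -7: top = -7 — exactly as logged.
Step 5: push -5: top = -5 — no discrepancy.
Step 6: push 4: top = 4 — agrees with the log.
Step 7: push 6: top = 6 — exactly as logged.
Step 8: push 2: top = 2 — consistent with the log.
Step 9: 6 * 2 = 12 — this is not what the log shows.
First incorrect step: 9; the correct value is top = 12.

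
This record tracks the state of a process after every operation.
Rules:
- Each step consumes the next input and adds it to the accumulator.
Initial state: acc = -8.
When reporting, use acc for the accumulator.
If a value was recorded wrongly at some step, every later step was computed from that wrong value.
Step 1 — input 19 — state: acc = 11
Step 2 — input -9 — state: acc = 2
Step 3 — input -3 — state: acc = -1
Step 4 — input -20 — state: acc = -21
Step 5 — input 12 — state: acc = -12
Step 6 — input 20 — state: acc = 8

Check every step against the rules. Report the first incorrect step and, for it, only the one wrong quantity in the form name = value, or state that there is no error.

step 5, acc = -9

step 1: acc = -8 + 19 = 11 -> same as recorded
step 2: acc = 11 + -9 = 2 -> checks out
step 3: acc = 2 + -3 = -1 -> confirmed correct
step 4: acc = -1 + -20 = -21 -> matches
step 5: acc = -21 + 12 = -9 -> the record disagrees here
Conclusion: step 5 carries the first error; the entry should be acc = -9.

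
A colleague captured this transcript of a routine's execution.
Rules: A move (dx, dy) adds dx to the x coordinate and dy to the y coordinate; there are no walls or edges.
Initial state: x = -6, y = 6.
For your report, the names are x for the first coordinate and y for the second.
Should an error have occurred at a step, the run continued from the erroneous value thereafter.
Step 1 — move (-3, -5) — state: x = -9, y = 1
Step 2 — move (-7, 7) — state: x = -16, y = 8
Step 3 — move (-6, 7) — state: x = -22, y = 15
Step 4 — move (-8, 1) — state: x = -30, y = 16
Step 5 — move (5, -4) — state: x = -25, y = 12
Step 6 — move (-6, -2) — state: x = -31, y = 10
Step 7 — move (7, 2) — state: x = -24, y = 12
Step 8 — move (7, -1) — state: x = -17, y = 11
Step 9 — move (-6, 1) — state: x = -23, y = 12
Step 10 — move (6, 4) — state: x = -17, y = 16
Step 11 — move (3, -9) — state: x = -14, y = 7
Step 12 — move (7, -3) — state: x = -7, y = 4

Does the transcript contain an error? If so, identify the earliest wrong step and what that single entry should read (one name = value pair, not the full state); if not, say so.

Step 1: x = -6 + (-3) = -9, y = 6 + (-5) = 1 — matches.
Step 2: x = -9 + (-7) = -16, y = 1 + (7) = 8 — in agreement.
Step 3: x = -16 + (-6) = -22, y = 8 + (7) = 15 — checks out.
Step 4: x = -22 + (-8) = -30, y = 15 + (1) = 16 — matches.
Step 5: x = -30 + (5) = -25, y = 16 + (-4) = 12 — no discrepancy.
Step 6: x = -25 + (-6) = -31, y = 12 + (-2) = 10 — agrees with the transcript.
Step 7: x = -31 + (7) = -24, y = 10 + (2) = 12 — exactly as logged.
Step 8: x = -24 + (7) = -17, y = 12 + (-1) = 11 — matches.
Step 9: x = -17 + (-6) = -23, y = 11 + (1) = 12 — no discrepancy.
Step 10: x = -23 + (6) = -17, y = 12 + (4) = 16 — matches.
Step 11: x = -17 + (3) = -14, y = 16 + (-9) = 7 — in agreement.
Step 12: x = -14 + (7) = -7, y = 7 + (-3) = 4 — exactly as logged.
The whole run recomputes cleanly — no discrepancies.

no error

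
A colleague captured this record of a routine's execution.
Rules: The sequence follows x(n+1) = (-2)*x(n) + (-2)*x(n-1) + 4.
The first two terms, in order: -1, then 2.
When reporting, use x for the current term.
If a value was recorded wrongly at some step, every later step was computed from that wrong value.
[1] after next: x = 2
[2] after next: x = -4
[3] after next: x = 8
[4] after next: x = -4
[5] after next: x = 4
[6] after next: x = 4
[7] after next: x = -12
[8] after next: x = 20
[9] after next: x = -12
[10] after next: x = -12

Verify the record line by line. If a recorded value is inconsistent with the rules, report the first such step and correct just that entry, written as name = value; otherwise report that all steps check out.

Recomputing the run from the initial state:
step 1: x = 2
step 2: x = -4
step 3: x = 8
step 4: x = -4
step 5: x = -4
step 6: x = 20
step 7: x = -28
step 8: x = 20
step 9: x = 20
step 10: x = -76
The first disagreement with the record is at step 5, where the value should be x = -4.

step 5, x = -4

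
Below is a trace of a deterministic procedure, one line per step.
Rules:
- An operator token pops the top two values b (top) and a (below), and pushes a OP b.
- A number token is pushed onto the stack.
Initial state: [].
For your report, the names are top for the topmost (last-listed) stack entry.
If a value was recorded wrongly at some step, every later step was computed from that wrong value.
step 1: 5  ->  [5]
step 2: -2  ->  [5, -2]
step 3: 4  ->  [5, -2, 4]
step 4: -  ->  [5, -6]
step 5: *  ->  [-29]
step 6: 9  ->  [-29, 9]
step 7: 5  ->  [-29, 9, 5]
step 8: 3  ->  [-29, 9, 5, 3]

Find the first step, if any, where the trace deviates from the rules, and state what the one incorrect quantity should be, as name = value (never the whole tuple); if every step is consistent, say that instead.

Step 1: push 5: top = 5 — confirmed correct.
Step 2: push -2: top = -2 — verified.
Step 3: push 4: top = 4 — consistent with the trace.
Step 4: -2 - 4 = -6 — in agreement.
Step 5: 5 * -6 = -30 — not what was recorded.
That makes step 5 the first incorrect line — top = -30 is what it should show.

step 5, top = -30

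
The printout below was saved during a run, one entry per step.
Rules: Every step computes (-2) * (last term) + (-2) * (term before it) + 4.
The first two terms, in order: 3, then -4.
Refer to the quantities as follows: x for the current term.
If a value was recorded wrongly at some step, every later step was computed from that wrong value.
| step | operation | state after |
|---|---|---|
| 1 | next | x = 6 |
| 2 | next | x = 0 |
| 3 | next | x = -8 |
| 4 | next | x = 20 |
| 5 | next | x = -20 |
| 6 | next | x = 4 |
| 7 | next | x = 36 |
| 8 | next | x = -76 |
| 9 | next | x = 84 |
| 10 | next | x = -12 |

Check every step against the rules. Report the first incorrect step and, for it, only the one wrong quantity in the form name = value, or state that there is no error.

1. x = -2*(-4) + (-2)*(3) + (4) = 6 (verified)
2. x = -2*(6) + (-2)*(-4) + (4) = 0 (confirmed correct)
3. x = -2*(0) + (-2)*(6) + (4) = -8 (matches)
4. x = -2*(-8) + (-2)*(0) + (4) = 20 (consistent with the printout)
5. x = -2*(20) + (-2)*(-8) + (4) = -20 (same as recorded)
6. x = -2*(-20) + (-2)*(20) + (4) = 4 (consistent with the printout)
7. x = -2*(4) + (-2)*(-20) + (4) = 36 (agrees with the printout)
8. x = -2*(36) + (-2)*(4) + (4) = -76 (checks out)
9. x = -2*(-76) + (-2)*(36) + (4) = 84 (exactly as logged)
10. x = -2*(84) + (-2)*(-76) + (4) = -12 (same as recorded)
The recomputation confirms every line.

no error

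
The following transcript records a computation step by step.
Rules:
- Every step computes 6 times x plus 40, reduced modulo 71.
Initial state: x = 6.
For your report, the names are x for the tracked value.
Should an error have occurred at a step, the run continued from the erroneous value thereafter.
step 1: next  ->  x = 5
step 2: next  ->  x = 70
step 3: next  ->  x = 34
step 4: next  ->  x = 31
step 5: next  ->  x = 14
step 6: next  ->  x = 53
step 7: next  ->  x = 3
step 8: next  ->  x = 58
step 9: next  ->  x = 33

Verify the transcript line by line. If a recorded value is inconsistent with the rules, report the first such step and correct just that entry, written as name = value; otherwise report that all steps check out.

Recomputing the run from the initial state:
step 1: x = 5
step 2: x = 70
step 3: x = 34
step 4: x = 31
step 5: x = 13
step 6: x = 47
step 7: x = 38
step 8: x = 55
step 9: x = 15
The first disagreement with the transcript is at step 5, where the value should be x = 13.

step 5, x = 13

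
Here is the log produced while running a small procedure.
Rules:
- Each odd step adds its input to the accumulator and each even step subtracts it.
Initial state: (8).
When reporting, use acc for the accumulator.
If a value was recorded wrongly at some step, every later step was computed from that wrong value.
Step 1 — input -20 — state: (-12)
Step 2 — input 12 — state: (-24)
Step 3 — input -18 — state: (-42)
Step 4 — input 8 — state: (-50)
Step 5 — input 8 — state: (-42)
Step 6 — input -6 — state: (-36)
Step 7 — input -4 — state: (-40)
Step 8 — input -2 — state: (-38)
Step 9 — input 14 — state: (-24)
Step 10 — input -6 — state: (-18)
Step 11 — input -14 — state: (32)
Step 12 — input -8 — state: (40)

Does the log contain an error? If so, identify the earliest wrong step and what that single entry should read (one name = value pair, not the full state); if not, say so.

step 11, acc = -32

step 1: acc = 8 + -20 = -12 -> agrees with the log
step 2: acc = -12 - 12 = -24 -> same as recorded
step 3: acc = -24 + -18 = -42 -> checks out
step 4: acc = -42 - 8 = -50 -> consistent with the log
step 5: acc = -50 + 8 = -42 -> exactly as logged
step 6: acc = -42 - -6 = -36 -> in agreement
step 7: acc = -36 + -4 = -40 -> matches
step 8: acc = -40 - -2 = -38 -> same as recorded
step 9: acc = -38 + 14 = -24 -> no discrepancy
step 10: acc = -24 - -6 = -18 -> no discrepancy
step 11: acc = -18 + -14 = -32 -> this is not what the log shows
The audit stops at step 11: the recorded entry is wrong and should be acc = -32.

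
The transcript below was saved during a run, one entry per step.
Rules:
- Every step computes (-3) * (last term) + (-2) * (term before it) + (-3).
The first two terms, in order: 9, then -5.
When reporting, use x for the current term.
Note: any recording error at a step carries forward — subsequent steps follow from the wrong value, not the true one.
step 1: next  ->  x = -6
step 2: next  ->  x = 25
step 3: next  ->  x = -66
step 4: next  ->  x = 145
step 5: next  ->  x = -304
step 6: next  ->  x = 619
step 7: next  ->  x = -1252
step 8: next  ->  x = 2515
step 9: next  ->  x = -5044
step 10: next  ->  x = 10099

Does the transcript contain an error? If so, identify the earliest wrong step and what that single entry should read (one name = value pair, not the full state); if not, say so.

Step 1: x = -3*(-5) + (-2)*(9) + (-3) = -6 — matches.
Step 2: x = -3*(-6) + (-2)*(-5) + (-3) = 25 — checks out.
Step 3: x = -3*(25) + (-2)*(-6) + (-3) = -66 — exactly as logged.
Step 4: x = -3*(-66) + (-2)*(25) + (-3) = 145 — verified.
Step 5: x = -3*(145) + (-2)*(-66) + (-3) = -306 — the recorded entry deviates here.
The earliest wrong entry is at step 5: it should read x = -306.

step 5, x = -306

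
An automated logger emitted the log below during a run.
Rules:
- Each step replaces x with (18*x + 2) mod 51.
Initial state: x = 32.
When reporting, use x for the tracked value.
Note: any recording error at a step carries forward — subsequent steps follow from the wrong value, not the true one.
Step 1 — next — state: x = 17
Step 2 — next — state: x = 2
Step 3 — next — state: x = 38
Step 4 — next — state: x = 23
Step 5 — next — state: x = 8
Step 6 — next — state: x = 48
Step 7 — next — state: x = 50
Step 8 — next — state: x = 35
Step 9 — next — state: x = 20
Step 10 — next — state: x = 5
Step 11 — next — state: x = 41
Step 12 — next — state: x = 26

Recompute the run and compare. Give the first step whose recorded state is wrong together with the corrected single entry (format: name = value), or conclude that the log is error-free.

step 6, x = 44

Step 1: x = (18*32 + 2) mod 51 = 17 — no discrepancy.
Step 2: x = (18*17 + 2) mod 51 = 2 — confirmed correct.
Step 3: x = (18*2 + 2) mod 51 = 38 — agrees with the log.
Step 4: x = (18*38 + 2) mod 51 = 23 — agrees with the log.
Step 5: x = (18*23 + 2) mod 51 = 8 — same as recorded.
Step 6: x = (18*8 + 2) mod 51 = 44 — the recorded entry deviates here.
Step 6 is the first one off; corrected, x = 44.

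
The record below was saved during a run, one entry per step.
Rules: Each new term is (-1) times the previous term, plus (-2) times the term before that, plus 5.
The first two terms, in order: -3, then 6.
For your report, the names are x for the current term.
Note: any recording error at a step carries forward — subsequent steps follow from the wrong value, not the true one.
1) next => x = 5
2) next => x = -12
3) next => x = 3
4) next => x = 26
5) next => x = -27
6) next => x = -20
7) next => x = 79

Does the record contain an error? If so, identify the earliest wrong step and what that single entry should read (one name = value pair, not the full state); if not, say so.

Recomputing the run from the initial state:
step 1: x = 5
step 2: x = -12
step 3: x = 7
step 4: x = 22
step 5: x = -31
step 6: x = -8
step 7: x = 75
The first disagreement with the record is at step 3, where the value should be x = 7.

step 3, x = 7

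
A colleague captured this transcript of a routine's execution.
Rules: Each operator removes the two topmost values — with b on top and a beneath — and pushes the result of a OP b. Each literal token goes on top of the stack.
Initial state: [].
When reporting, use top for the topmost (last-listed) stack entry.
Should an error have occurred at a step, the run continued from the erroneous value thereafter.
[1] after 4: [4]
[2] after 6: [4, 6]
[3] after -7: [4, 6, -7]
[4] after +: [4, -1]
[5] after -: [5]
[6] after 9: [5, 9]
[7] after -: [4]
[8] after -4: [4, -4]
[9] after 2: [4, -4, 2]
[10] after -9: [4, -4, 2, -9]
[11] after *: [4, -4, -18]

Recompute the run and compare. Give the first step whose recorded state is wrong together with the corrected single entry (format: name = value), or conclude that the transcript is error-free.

step 7, top = -4

Recomputing the run from the initial state:
step 1: [4]
step 2: [4, 6]
step 3: [4, 6, -7]
step 4: [4, -1]
step 5: [5]
step 6: [5, 9]
step 7: [-4]
step 8: [-4, -4]
step 9: [-4, -4, 2]
step 10: [-4, -4, 2, -9]
step 11: [-4, -4, -18]
The first disagreement with the transcript is at step 7, where the value should be top = -4.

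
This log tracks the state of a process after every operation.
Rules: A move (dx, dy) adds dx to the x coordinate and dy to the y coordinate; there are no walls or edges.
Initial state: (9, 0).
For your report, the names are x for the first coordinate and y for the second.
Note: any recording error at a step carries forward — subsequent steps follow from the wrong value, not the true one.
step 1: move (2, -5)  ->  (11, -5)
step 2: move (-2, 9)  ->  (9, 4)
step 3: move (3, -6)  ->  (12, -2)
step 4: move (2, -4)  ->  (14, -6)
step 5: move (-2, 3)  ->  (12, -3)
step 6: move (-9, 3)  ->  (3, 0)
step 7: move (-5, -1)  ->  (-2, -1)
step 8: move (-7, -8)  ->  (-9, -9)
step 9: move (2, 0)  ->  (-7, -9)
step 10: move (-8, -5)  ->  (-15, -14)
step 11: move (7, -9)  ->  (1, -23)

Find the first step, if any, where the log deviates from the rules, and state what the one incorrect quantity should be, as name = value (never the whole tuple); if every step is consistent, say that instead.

Recomputing the run from the initial state:
step 1: x = 11, y = -5
step 2: x = 9, y = 4
step 3: x = 12, y = -2
step 4: x = 14, y = -6
step 5: x = 12, y = -3
step 6: x = 3, y = 0
step 7: x = -2, y = -1
step 8: x = -9, y = -9
step 9: x = -7, y = -9
step 10: x = -15, y = -14
step 11: x = -8, y = -23
The first disagreement with the log is at step 11, where the value should be x = -8.

step 11, x = -8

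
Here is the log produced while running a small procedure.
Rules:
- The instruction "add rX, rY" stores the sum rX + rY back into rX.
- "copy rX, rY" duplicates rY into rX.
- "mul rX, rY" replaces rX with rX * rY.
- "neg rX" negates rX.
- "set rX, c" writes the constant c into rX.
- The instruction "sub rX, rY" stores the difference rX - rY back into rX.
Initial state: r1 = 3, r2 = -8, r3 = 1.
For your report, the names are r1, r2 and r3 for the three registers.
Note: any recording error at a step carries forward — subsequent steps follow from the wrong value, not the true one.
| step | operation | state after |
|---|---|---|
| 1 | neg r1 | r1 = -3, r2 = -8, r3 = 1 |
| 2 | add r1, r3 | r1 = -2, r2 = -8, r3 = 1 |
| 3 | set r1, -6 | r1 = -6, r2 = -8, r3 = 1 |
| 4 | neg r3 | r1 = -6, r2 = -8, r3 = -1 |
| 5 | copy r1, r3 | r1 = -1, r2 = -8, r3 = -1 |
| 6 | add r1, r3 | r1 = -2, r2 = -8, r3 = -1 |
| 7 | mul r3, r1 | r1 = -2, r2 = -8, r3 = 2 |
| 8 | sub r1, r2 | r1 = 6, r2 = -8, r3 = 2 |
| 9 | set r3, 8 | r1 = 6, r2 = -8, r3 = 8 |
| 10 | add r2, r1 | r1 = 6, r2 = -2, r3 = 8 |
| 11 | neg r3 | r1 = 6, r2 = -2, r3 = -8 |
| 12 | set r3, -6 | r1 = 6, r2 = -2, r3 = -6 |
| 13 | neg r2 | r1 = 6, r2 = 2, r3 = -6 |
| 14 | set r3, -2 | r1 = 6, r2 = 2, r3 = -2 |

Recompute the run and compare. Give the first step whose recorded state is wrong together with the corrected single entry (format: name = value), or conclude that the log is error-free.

no error

Step 1: r1 = -(3) = -3 — exactly as logged.
Step 2: r1 = -3 + 1 = -2 — no discrepancy.
Step 3: r1 = -6 — exactly as logged.
Step 4: r3 = -(1) = -1 — exactly as logged.
Step 5: r1 = -1 — confirmed correct.
Step 6: r1 = -1 + -1 = -2 — agrees with the log.
Step 7: r3 = -1 * -2 = 2 — checks out.
Step 8: r1 = -2 - -8 = 6 — agrees with the log.
Step 9: r3 = 8 — confirmed correct.
Step 10: r2 = -8 + 6 = -2 — matches.
Step 11: r3 = -(8) = -8 — exactly as logged.
Step 12: r3 = -6 — in agreement.
Step 13: r2 = -(-2) = 2 — same as recorded.
Step 14: r3 = -2 — verified.
The whole run recomputes cleanly — no discrepancies.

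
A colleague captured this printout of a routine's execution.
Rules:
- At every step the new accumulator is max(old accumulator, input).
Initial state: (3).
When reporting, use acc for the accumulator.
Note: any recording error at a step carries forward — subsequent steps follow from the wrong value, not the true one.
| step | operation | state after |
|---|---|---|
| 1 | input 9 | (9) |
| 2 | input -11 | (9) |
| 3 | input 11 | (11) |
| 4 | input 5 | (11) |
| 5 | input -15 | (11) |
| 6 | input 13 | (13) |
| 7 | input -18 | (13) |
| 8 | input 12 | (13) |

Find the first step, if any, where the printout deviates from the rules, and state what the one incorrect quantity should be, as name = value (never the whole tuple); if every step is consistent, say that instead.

step 1: acc = max(3, 9) = 9 -> verified
step 2: acc = max(9, -11) = 9 -> no discrepancy
step 3: acc = max(9, 11) = 11 -> exactly as logged
step 4: acc = max(11, 5) = 11 -> no discrepancy
step 5: acc = max(11, -15) = 11 -> verified
step 6: acc = max(11, 13) = 13 -> verified
step 7: acc = max(13, -18) = 13 -> no discrepancy
step 8: acc = max(13, 12) = 13 -> same as recorded
Nothing is out of place; the run is error-free.

no error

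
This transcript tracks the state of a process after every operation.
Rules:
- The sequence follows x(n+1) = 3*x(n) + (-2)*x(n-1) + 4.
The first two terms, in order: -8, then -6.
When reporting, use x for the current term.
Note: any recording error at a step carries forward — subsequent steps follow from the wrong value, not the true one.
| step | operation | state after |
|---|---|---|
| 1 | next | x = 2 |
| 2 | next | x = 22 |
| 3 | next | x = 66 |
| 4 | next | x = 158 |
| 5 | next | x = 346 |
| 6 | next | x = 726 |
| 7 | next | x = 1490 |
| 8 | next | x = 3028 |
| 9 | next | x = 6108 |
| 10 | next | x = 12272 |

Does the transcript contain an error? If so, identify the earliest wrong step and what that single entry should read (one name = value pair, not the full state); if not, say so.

Recomputing the run from the initial state:
step 1: x = 2
step 2: x = 22
step 3: x = 66
step 4: x = 158
step 5: x = 346
step 6: x = 726
step 7: x = 1490
step 8: x = 3022
step 9: x = 6090
step 10: x = 12230
The first disagreement with the transcript is at step 8, where the value should be x = 3022.

step 8, x = 3022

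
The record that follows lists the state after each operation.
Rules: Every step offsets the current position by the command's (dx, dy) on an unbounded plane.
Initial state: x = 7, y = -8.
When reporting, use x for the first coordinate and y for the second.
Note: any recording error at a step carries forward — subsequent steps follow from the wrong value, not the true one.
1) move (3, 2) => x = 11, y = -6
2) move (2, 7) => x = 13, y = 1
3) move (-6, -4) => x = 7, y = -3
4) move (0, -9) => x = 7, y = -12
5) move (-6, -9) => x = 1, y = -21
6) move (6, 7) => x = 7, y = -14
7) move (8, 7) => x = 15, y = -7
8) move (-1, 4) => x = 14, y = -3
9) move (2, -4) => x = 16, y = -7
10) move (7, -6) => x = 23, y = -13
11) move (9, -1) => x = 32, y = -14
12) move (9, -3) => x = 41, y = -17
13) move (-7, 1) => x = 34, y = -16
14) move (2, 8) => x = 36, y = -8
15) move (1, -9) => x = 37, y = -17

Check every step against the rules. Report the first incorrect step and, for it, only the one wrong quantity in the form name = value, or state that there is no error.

step 1: x = 7 + (3) = 10, y = -8 + (2) = -6 -> the record has a different value
Step 1 is the first one off; corrected, x = 10.

step 1, x = 10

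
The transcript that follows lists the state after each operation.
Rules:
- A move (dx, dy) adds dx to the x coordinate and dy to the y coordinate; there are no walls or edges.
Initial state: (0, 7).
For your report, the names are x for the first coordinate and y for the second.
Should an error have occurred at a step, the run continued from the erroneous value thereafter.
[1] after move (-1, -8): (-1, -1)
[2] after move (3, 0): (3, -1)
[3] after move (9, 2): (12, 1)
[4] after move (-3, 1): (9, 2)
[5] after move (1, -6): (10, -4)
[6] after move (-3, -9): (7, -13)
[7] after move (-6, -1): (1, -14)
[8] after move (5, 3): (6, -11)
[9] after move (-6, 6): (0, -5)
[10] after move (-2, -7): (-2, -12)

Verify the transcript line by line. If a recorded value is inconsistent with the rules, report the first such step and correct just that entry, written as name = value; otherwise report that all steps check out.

step 2, x = 2

Step 1: x = 0 + (-1) = -1, y = 7 + (-8) = -1 — no discrepancy.
Step 2: x = -1 + (3) = 2, y = -1 + (0) = -1 — the recorded entry deviates here.
First deviation found at step 2; the corrected entry is x = 2.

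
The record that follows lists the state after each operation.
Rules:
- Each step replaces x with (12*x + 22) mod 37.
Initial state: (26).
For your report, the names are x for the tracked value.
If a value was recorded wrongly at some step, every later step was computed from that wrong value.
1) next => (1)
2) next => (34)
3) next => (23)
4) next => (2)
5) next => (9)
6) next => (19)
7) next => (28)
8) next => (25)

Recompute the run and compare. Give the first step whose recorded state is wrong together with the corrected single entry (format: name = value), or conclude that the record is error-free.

no error

Step 1: x = (12*26 + 22) mod 37 = 1 — no discrepancy.
Step 2: x = (12*1 + 22) mod 37 = 34 — verified.
Step 3: x = (12*34 + 22) mod 37 = 23 — same as recorded.
Step 4: x = (12*23 + 22) mod 37 = 2 — confirmed correct.
Step 5: x = (12*2 + 22) mod 37 = 9 — verified.
Step 6: x = (12*9 + 22) mod 37 = 19 — agrees with the record.
Step 7: x = (12*19 + 22) mod 37 = 28 — no discrepancy.
Step 8: x = (12*28 + 22) mod 37 = 25 — matches.
Nothing is out of place; the run is error-free.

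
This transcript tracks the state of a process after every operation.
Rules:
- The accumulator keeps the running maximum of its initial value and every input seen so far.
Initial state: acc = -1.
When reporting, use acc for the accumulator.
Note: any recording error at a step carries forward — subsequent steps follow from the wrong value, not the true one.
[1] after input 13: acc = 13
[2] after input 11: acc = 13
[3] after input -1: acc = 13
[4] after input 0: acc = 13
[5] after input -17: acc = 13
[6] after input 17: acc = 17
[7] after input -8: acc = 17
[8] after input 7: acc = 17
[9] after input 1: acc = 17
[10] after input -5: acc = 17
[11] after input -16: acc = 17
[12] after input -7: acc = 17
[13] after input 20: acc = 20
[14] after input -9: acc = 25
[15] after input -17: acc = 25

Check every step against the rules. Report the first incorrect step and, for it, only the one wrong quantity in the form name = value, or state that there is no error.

step 14, acc = 20

Recomputing the run from the initial state:
step 1: acc = 13
step 2: acc = 13
step 3: acc = 13
step 4: acc = 13
step 5: acc = 13
step 6: acc = 17
step 7: acc = 17
step 8: acc = 17
step 9: acc = 17
step 10: acc = 17
step 11: acc = 17
step 12: acc = 17
step 13: acc = 20
step 14: acc = 20
step 15: acc = 20
The first disagreement with the transcript is at step 14, where the value should be acc = 20.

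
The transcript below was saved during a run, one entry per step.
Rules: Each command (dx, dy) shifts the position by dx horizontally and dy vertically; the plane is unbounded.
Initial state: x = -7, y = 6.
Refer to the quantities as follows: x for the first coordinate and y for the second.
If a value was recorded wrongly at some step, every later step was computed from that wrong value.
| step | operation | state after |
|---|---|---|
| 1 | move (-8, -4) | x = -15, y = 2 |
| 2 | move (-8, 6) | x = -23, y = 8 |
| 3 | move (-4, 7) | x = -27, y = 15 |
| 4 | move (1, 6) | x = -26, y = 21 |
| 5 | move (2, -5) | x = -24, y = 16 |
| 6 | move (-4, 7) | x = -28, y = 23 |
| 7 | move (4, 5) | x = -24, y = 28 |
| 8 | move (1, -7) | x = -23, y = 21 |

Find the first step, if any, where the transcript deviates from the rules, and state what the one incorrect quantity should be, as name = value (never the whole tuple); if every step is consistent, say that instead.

no error

Recomputing the run from the initial state:
step 1: x = -15, y = 2
step 2: x = -23, y = 8
step 3: x = -27, y = 15
step 4: x = -26, y = 21
step 5: x = -24, y = 16
step 6: x = -28, y = 23
step 7: x = -24, y = 28
step 8: x = -23, y = 21
This matches the transcript at every step.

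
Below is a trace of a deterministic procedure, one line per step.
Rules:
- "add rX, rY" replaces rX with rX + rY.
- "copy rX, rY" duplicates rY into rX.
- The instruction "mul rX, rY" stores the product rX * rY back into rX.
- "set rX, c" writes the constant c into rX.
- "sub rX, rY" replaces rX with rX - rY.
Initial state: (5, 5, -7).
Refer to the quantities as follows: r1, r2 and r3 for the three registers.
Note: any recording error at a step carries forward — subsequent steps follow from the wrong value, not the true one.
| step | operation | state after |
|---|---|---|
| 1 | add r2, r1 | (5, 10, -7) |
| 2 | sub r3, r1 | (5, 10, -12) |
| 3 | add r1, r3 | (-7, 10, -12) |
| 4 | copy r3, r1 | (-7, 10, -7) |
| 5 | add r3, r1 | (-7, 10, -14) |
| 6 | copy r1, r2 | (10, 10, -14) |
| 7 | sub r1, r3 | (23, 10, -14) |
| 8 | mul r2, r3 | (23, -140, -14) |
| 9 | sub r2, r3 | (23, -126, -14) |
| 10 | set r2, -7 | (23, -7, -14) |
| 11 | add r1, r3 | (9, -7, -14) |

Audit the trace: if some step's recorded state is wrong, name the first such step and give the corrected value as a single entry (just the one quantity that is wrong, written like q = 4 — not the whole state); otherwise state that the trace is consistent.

1. r2 = 5 + 5 = 10 (matches)
2. r3 = -7 - 5 = -12 (confirmed correct)
3. r1 = 5 + -12 = -7 (consistent with the trace)
4. r3 = -7 (verified)
5. r3 = -7 + -7 = -14 (consistent with the trace)
6. r1 = 10 (checks out)
7. r1 = 10 - -14 = 24 (a discrepancy with the trace)
First incorrect step: 7; the correct value is r1 = 24.

step 7, r1 = 24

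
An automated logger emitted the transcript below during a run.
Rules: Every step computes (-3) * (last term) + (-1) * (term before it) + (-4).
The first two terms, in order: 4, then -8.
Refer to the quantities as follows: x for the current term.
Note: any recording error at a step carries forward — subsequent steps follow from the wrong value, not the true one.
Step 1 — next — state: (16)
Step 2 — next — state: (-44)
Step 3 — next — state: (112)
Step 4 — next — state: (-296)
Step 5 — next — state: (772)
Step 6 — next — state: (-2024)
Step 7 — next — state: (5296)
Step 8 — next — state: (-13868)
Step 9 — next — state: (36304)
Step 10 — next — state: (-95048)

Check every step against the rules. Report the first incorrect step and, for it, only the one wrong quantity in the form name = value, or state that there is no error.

no error

Recomputing the run from the initial state:
step 1: x = 16
step 2: x = -44
step 3: x = 112
step 4: x = -296
step 5: x = 772
step 6: x = -2024
step 7: x = 5296
step 8: x = -13868
step 9: x = 36304
step 10: x = -95048
This matches the transcript at every step.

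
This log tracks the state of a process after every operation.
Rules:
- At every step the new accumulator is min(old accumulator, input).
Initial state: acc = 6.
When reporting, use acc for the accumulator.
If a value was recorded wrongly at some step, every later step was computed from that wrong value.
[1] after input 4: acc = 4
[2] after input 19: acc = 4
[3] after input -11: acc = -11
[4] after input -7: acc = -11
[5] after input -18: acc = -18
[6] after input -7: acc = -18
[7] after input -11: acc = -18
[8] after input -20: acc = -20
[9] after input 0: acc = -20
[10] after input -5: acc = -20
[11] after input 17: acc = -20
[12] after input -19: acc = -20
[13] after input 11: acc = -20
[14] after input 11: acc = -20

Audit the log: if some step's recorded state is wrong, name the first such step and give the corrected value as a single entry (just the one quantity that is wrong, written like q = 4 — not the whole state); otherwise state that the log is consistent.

Recomputing the run from the initial state:
step 1: acc = 4
step 2: acc = 4
step 3: acc = -11
step 4: acc = -11
step 5: acc = -18
step 6: acc = -18
step 7: acc = -18
step 8: acc = -20
step 9: acc = -20
step 10: acc = -20
step 11: acc = -20
step 12: acc = -20
step 13: acc = -20
step 14: acc = -20
This matches the log at every step.

no error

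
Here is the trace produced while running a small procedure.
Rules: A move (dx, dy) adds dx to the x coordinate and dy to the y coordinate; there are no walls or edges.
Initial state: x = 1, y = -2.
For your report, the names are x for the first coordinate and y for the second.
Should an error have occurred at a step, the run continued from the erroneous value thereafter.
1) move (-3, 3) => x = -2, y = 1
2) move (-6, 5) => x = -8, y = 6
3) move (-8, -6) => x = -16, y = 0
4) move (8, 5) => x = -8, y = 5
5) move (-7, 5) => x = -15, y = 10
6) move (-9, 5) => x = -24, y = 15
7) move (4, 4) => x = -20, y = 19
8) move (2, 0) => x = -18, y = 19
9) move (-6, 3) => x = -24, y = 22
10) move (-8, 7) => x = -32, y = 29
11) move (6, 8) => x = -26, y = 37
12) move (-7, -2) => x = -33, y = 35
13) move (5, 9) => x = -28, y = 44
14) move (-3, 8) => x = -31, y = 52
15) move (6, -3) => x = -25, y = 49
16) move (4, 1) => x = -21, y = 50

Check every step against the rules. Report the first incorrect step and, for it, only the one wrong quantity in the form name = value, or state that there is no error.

Recomputing the run from the initial state:
step 1: x = -2, y = 1
step 2: x = -8, y = 6
step 3: x = -16, y = 0
step 4: x = -8, y = 5
step 5: x = -15, y = 10
step 6: x = -24, y = 15
step 7: x = -20, y = 19
step 8: x = -18, y = 19
step 9: x = -24, y = 22
step 10: x = -32, y = 29
step 11: x = -26, y = 37
step 12: x = -33, y = 35
step 13: x = -28, y = 44
step 14: x = -31, y = 52
step 15: x = -25, y = 49
step 16: x = -21, y = 50
This matches the trace at every step.

no error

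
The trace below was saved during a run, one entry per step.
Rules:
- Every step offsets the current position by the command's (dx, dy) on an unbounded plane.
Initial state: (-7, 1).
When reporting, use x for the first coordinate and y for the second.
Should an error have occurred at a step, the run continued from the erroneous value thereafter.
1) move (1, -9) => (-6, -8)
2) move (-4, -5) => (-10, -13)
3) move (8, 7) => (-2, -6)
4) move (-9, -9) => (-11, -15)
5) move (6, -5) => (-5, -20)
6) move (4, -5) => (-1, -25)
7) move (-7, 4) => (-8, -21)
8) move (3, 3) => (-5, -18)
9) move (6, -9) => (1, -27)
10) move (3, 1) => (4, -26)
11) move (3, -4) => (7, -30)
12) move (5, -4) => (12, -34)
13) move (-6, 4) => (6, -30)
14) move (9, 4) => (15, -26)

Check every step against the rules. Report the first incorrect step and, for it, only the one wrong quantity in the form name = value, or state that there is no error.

no error

Recomputing the run from the initial state:
step 1: x = -6, y = -8
step 2: x = -10, y = -13
step 3: x = -2, y = -6
step 4: x = -11, y = -15
step 5: x = -5, y = -20
step 6: x = -1, y = -25
step 7: x = -8, y = -21
step 8: x = -5, y = -18
step 9: x = 1, y = -27
step 10: x = 4, y = -26
step 11: x = 7, y = -30
step 12: x = 12, y = -34
step 13: x = 6, y = -30
step 14: x = 15, y = -26
This matches the trace at every step.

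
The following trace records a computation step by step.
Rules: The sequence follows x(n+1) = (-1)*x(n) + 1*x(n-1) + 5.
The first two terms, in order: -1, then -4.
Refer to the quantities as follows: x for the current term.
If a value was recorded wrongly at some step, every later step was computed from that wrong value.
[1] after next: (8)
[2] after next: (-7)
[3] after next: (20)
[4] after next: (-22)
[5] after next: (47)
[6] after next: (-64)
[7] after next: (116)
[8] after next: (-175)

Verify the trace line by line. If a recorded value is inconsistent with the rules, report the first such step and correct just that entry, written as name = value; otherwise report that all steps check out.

no error

step 1: x = -1*(-4) + (1)*(-1) + (5) = 8 -> matches
step 2: x = -1*(8) + (1)*(-4) + (5) = -7 -> agrees with the trace
step 3: x = -1*(-7) + (1)*(8) + (5) = 20 -> exactly as logged
step 4: x = -1*(20) + (1)*(-7) + (5) = -22 -> in agreement
step 5: x = -1*(-22) + (1)*(20) + (5) = 47 -> in agreement
step 6: x = -1*(47) + (1)*(-22) + (5) = -64 -> verified
step 7: x = -1*(-64) + (1)*(47) + (5) = 116 -> confirmed correct
step 8: x = -1*(116) + (1)*(-64) + (5) = -175 -> verified
Nothing is out of place; the run is error-free.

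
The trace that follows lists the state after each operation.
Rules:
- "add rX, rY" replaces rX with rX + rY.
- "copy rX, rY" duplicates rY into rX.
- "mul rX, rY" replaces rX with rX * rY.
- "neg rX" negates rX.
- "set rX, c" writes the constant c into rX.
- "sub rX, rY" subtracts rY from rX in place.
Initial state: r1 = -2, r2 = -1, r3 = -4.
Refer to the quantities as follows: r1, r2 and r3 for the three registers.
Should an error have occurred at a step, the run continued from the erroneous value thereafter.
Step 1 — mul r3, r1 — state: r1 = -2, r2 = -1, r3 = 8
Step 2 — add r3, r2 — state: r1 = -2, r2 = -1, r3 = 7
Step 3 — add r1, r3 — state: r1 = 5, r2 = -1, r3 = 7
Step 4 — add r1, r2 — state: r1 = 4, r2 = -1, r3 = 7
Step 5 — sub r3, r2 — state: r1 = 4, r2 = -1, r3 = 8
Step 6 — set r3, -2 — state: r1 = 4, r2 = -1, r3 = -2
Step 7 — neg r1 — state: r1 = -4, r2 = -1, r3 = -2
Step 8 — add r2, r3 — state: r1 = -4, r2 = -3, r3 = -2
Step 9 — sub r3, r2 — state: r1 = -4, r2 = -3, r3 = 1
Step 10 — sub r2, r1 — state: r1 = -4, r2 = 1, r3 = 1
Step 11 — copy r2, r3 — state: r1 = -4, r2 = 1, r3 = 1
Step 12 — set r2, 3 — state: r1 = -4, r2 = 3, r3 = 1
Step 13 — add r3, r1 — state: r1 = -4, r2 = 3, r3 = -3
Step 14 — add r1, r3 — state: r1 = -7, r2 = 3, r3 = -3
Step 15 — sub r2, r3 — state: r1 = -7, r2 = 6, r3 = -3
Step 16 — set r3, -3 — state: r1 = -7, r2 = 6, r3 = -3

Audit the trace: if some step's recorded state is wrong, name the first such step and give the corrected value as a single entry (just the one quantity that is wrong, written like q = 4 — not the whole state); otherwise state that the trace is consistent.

no error

step 1: r3 = -4 * -2 = 8 -> no discrepancy
step 2: r3 = 8 + -1 = 7 -> checks out
step 3: r1 = -2 + 7 = 5 -> checks out
step 4: r1 = 5 + -1 = 4 -> exactly as logged
step 5: r3 = 7 - -1 = 8 -> exactly as logged
step 6: r3 = -2 -> in agreement
step 7: r1 = -(4) = -4 -> checks out
step 8: r2 = -1 + -2 = -3 -> confirmed correct
step 9: r3 = -2 - -3 = 1 -> no discrepancy
step 10: r2 = -3 - -4 = 1 -> agrees with the trace
step 11: r2 = 1 -> confirmed correct
step 12: r2 = 3 -> consistent with the trace
step 13: r3 = 1 + -4 = -3 -> confirmed correct
step 14: r1 = -4 + -3 = -7 -> same as recorded
step 15: r2 = 3 - -3 = 6 -> same as recorded
step 16: r3 = -3 -> matches
The recomputation confirms every line.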